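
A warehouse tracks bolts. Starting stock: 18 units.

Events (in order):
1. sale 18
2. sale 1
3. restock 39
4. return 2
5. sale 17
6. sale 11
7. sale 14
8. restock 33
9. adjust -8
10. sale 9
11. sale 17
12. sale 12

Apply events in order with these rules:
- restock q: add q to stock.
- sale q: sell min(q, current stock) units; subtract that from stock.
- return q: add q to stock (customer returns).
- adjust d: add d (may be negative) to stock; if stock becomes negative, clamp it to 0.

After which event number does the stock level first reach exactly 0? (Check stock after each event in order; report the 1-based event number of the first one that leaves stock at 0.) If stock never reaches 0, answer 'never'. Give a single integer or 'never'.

Answer: 1

Derivation:
Processing events:
Start: stock = 18
  Event 1 (sale 18): sell min(18,18)=18. stock: 18 - 18 = 0. total_sold = 18
  Event 2 (sale 1): sell min(1,0)=0. stock: 0 - 0 = 0. total_sold = 18
  Event 3 (restock 39): 0 + 39 = 39
  Event 4 (return 2): 39 + 2 = 41
  Event 5 (sale 17): sell min(17,41)=17. stock: 41 - 17 = 24. total_sold = 35
  Event 6 (sale 11): sell min(11,24)=11. stock: 24 - 11 = 13. total_sold = 46
  Event 7 (sale 14): sell min(14,13)=13. stock: 13 - 13 = 0. total_sold = 59
  Event 8 (restock 33): 0 + 33 = 33
  Event 9 (adjust -8): 33 + -8 = 25
  Event 10 (sale 9): sell min(9,25)=9. stock: 25 - 9 = 16. total_sold = 68
  Event 11 (sale 17): sell min(17,16)=16. stock: 16 - 16 = 0. total_sold = 84
  Event 12 (sale 12): sell min(12,0)=0. stock: 0 - 0 = 0. total_sold = 84
Final: stock = 0, total_sold = 84

First zero at event 1.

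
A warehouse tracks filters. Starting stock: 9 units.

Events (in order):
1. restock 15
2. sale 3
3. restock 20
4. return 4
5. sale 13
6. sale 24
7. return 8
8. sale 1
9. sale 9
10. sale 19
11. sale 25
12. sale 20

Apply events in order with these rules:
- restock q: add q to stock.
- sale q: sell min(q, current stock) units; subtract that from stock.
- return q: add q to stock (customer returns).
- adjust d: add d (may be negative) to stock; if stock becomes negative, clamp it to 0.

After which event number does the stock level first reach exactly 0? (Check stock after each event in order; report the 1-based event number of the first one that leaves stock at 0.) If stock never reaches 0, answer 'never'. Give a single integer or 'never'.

Answer: 10

Derivation:
Processing events:
Start: stock = 9
  Event 1 (restock 15): 9 + 15 = 24
  Event 2 (sale 3): sell min(3,24)=3. stock: 24 - 3 = 21. total_sold = 3
  Event 3 (restock 20): 21 + 20 = 41
  Event 4 (return 4): 41 + 4 = 45
  Event 5 (sale 13): sell min(13,45)=13. stock: 45 - 13 = 32. total_sold = 16
  Event 6 (sale 24): sell min(24,32)=24. stock: 32 - 24 = 8. total_sold = 40
  Event 7 (return 8): 8 + 8 = 16
  Event 8 (sale 1): sell min(1,16)=1. stock: 16 - 1 = 15. total_sold = 41
  Event 9 (sale 9): sell min(9,15)=9. stock: 15 - 9 = 6. total_sold = 50
  Event 10 (sale 19): sell min(19,6)=6. stock: 6 - 6 = 0. total_sold = 56
  Event 11 (sale 25): sell min(25,0)=0. stock: 0 - 0 = 0. total_sold = 56
  Event 12 (sale 20): sell min(20,0)=0. stock: 0 - 0 = 0. total_sold = 56
Final: stock = 0, total_sold = 56

First zero at event 10.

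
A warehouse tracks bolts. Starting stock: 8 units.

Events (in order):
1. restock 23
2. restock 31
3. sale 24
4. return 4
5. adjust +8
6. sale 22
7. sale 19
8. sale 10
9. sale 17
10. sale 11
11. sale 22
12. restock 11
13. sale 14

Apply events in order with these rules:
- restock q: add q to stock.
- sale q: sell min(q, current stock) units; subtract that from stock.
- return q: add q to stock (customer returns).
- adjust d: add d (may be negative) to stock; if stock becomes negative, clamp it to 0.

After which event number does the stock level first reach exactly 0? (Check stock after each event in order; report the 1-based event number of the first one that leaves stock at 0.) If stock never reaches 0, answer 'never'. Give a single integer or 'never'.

Processing events:
Start: stock = 8
  Event 1 (restock 23): 8 + 23 = 31
  Event 2 (restock 31): 31 + 31 = 62
  Event 3 (sale 24): sell min(24,62)=24. stock: 62 - 24 = 38. total_sold = 24
  Event 4 (return 4): 38 + 4 = 42
  Event 5 (adjust +8): 42 + 8 = 50
  Event 6 (sale 22): sell min(22,50)=22. stock: 50 - 22 = 28. total_sold = 46
  Event 7 (sale 19): sell min(19,28)=19. stock: 28 - 19 = 9. total_sold = 65
  Event 8 (sale 10): sell min(10,9)=9. stock: 9 - 9 = 0. total_sold = 74
  Event 9 (sale 17): sell min(17,0)=0. stock: 0 - 0 = 0. total_sold = 74
  Event 10 (sale 11): sell min(11,0)=0. stock: 0 - 0 = 0. total_sold = 74
  Event 11 (sale 22): sell min(22,0)=0. stock: 0 - 0 = 0. total_sold = 74
  Event 12 (restock 11): 0 + 11 = 11
  Event 13 (sale 14): sell min(14,11)=11. stock: 11 - 11 = 0. total_sold = 85
Final: stock = 0, total_sold = 85

First zero at event 8.

Answer: 8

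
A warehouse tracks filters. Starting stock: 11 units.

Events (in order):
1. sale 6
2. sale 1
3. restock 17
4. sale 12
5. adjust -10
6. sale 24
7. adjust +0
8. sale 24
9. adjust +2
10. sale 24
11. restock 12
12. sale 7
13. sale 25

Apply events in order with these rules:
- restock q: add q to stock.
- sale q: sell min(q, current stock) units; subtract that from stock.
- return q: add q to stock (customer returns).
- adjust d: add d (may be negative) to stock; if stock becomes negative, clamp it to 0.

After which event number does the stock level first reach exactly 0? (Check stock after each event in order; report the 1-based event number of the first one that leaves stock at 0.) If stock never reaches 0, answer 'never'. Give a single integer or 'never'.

Answer: 5

Derivation:
Processing events:
Start: stock = 11
  Event 1 (sale 6): sell min(6,11)=6. stock: 11 - 6 = 5. total_sold = 6
  Event 2 (sale 1): sell min(1,5)=1. stock: 5 - 1 = 4. total_sold = 7
  Event 3 (restock 17): 4 + 17 = 21
  Event 4 (sale 12): sell min(12,21)=12. stock: 21 - 12 = 9. total_sold = 19
  Event 5 (adjust -10): 9 + -10 = 0 (clamped to 0)
  Event 6 (sale 24): sell min(24,0)=0. stock: 0 - 0 = 0. total_sold = 19
  Event 7 (adjust +0): 0 + 0 = 0
  Event 8 (sale 24): sell min(24,0)=0. stock: 0 - 0 = 0. total_sold = 19
  Event 9 (adjust +2): 0 + 2 = 2
  Event 10 (sale 24): sell min(24,2)=2. stock: 2 - 2 = 0. total_sold = 21
  Event 11 (restock 12): 0 + 12 = 12
  Event 12 (sale 7): sell min(7,12)=7. stock: 12 - 7 = 5. total_sold = 28
  Event 13 (sale 25): sell min(25,5)=5. stock: 5 - 5 = 0. total_sold = 33
Final: stock = 0, total_sold = 33

First zero at event 5.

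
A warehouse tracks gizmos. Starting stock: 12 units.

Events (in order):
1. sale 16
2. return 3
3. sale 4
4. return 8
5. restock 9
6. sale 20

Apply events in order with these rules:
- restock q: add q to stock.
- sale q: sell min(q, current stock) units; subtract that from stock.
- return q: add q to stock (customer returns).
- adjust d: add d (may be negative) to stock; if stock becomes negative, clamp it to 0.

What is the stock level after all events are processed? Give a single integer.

Processing events:
Start: stock = 12
  Event 1 (sale 16): sell min(16,12)=12. stock: 12 - 12 = 0. total_sold = 12
  Event 2 (return 3): 0 + 3 = 3
  Event 3 (sale 4): sell min(4,3)=3. stock: 3 - 3 = 0. total_sold = 15
  Event 4 (return 8): 0 + 8 = 8
  Event 5 (restock 9): 8 + 9 = 17
  Event 6 (sale 20): sell min(20,17)=17. stock: 17 - 17 = 0. total_sold = 32
Final: stock = 0, total_sold = 32

Answer: 0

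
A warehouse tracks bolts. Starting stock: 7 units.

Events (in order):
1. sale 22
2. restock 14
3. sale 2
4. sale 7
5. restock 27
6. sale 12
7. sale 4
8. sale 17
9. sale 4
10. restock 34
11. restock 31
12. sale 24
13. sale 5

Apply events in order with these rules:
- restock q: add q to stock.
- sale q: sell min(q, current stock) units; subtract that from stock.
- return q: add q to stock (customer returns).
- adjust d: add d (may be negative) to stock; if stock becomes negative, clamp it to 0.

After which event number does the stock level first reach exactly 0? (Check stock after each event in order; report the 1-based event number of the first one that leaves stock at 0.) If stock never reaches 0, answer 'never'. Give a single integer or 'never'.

Processing events:
Start: stock = 7
  Event 1 (sale 22): sell min(22,7)=7. stock: 7 - 7 = 0. total_sold = 7
  Event 2 (restock 14): 0 + 14 = 14
  Event 3 (sale 2): sell min(2,14)=2. stock: 14 - 2 = 12. total_sold = 9
  Event 4 (sale 7): sell min(7,12)=7. stock: 12 - 7 = 5. total_sold = 16
  Event 5 (restock 27): 5 + 27 = 32
  Event 6 (sale 12): sell min(12,32)=12. stock: 32 - 12 = 20. total_sold = 28
  Event 7 (sale 4): sell min(4,20)=4. stock: 20 - 4 = 16. total_sold = 32
  Event 8 (sale 17): sell min(17,16)=16. stock: 16 - 16 = 0. total_sold = 48
  Event 9 (sale 4): sell min(4,0)=0. stock: 0 - 0 = 0. total_sold = 48
  Event 10 (restock 34): 0 + 34 = 34
  Event 11 (restock 31): 34 + 31 = 65
  Event 12 (sale 24): sell min(24,65)=24. stock: 65 - 24 = 41. total_sold = 72
  Event 13 (sale 5): sell min(5,41)=5. stock: 41 - 5 = 36. total_sold = 77
Final: stock = 36, total_sold = 77

First zero at event 1.

Answer: 1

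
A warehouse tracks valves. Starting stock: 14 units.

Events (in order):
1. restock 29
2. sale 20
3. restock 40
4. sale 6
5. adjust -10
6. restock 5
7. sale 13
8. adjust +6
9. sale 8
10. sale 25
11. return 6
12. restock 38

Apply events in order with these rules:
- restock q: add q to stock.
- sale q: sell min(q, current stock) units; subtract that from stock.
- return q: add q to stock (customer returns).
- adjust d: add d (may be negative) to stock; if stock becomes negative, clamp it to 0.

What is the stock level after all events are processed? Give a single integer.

Processing events:
Start: stock = 14
  Event 1 (restock 29): 14 + 29 = 43
  Event 2 (sale 20): sell min(20,43)=20. stock: 43 - 20 = 23. total_sold = 20
  Event 3 (restock 40): 23 + 40 = 63
  Event 4 (sale 6): sell min(6,63)=6. stock: 63 - 6 = 57. total_sold = 26
  Event 5 (adjust -10): 57 + -10 = 47
  Event 6 (restock 5): 47 + 5 = 52
  Event 7 (sale 13): sell min(13,52)=13. stock: 52 - 13 = 39. total_sold = 39
  Event 8 (adjust +6): 39 + 6 = 45
  Event 9 (sale 8): sell min(8,45)=8. stock: 45 - 8 = 37. total_sold = 47
  Event 10 (sale 25): sell min(25,37)=25. stock: 37 - 25 = 12. total_sold = 72
  Event 11 (return 6): 12 + 6 = 18
  Event 12 (restock 38): 18 + 38 = 56
Final: stock = 56, total_sold = 72

Answer: 56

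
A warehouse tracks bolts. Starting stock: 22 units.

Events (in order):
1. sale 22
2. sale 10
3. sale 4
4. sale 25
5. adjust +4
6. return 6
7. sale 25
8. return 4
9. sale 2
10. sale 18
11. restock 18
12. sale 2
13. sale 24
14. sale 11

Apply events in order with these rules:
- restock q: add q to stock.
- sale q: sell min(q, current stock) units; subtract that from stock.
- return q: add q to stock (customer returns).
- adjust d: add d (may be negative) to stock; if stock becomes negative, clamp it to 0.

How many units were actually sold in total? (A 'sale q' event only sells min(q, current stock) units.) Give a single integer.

Processing events:
Start: stock = 22
  Event 1 (sale 22): sell min(22,22)=22. stock: 22 - 22 = 0. total_sold = 22
  Event 2 (sale 10): sell min(10,0)=0. stock: 0 - 0 = 0. total_sold = 22
  Event 3 (sale 4): sell min(4,0)=0. stock: 0 - 0 = 0. total_sold = 22
  Event 4 (sale 25): sell min(25,0)=0. stock: 0 - 0 = 0. total_sold = 22
  Event 5 (adjust +4): 0 + 4 = 4
  Event 6 (return 6): 4 + 6 = 10
  Event 7 (sale 25): sell min(25,10)=10. stock: 10 - 10 = 0. total_sold = 32
  Event 8 (return 4): 0 + 4 = 4
  Event 9 (sale 2): sell min(2,4)=2. stock: 4 - 2 = 2. total_sold = 34
  Event 10 (sale 18): sell min(18,2)=2. stock: 2 - 2 = 0. total_sold = 36
  Event 11 (restock 18): 0 + 18 = 18
  Event 12 (sale 2): sell min(2,18)=2. stock: 18 - 2 = 16. total_sold = 38
  Event 13 (sale 24): sell min(24,16)=16. stock: 16 - 16 = 0. total_sold = 54
  Event 14 (sale 11): sell min(11,0)=0. stock: 0 - 0 = 0. total_sold = 54
Final: stock = 0, total_sold = 54

Answer: 54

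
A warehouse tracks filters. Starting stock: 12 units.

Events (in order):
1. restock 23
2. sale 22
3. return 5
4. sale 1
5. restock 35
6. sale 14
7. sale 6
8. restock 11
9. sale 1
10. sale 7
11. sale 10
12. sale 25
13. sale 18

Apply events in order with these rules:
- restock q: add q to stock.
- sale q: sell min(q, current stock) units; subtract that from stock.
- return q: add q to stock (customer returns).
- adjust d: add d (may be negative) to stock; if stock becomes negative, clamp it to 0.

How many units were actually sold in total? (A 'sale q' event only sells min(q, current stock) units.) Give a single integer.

Answer: 86

Derivation:
Processing events:
Start: stock = 12
  Event 1 (restock 23): 12 + 23 = 35
  Event 2 (sale 22): sell min(22,35)=22. stock: 35 - 22 = 13. total_sold = 22
  Event 3 (return 5): 13 + 5 = 18
  Event 4 (sale 1): sell min(1,18)=1. stock: 18 - 1 = 17. total_sold = 23
  Event 5 (restock 35): 17 + 35 = 52
  Event 6 (sale 14): sell min(14,52)=14. stock: 52 - 14 = 38. total_sold = 37
  Event 7 (sale 6): sell min(6,38)=6. stock: 38 - 6 = 32. total_sold = 43
  Event 8 (restock 11): 32 + 11 = 43
  Event 9 (sale 1): sell min(1,43)=1. stock: 43 - 1 = 42. total_sold = 44
  Event 10 (sale 7): sell min(7,42)=7. stock: 42 - 7 = 35. total_sold = 51
  Event 11 (sale 10): sell min(10,35)=10. stock: 35 - 10 = 25. total_sold = 61
  Event 12 (sale 25): sell min(25,25)=25. stock: 25 - 25 = 0. total_sold = 86
  Event 13 (sale 18): sell min(18,0)=0. stock: 0 - 0 = 0. total_sold = 86
Final: stock = 0, total_sold = 86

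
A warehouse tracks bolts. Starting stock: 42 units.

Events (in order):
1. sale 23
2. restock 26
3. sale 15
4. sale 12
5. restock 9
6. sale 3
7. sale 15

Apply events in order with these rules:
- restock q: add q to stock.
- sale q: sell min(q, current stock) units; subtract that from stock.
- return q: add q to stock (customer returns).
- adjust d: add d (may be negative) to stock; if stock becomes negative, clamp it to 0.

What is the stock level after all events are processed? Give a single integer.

Processing events:
Start: stock = 42
  Event 1 (sale 23): sell min(23,42)=23. stock: 42 - 23 = 19. total_sold = 23
  Event 2 (restock 26): 19 + 26 = 45
  Event 3 (sale 15): sell min(15,45)=15. stock: 45 - 15 = 30. total_sold = 38
  Event 4 (sale 12): sell min(12,30)=12. stock: 30 - 12 = 18. total_sold = 50
  Event 5 (restock 9): 18 + 9 = 27
  Event 6 (sale 3): sell min(3,27)=3. stock: 27 - 3 = 24. total_sold = 53
  Event 7 (sale 15): sell min(15,24)=15. stock: 24 - 15 = 9. total_sold = 68
Final: stock = 9, total_sold = 68

Answer: 9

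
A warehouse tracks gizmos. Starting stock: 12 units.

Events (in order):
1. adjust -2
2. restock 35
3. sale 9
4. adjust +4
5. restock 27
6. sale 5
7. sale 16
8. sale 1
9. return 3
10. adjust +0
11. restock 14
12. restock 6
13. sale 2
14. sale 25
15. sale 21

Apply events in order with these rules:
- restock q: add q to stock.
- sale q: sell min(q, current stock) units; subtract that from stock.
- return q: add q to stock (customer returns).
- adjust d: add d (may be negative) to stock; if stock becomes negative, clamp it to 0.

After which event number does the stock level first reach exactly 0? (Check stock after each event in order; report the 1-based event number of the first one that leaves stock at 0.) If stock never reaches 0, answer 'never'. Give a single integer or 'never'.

Processing events:
Start: stock = 12
  Event 1 (adjust -2): 12 + -2 = 10
  Event 2 (restock 35): 10 + 35 = 45
  Event 3 (sale 9): sell min(9,45)=9. stock: 45 - 9 = 36. total_sold = 9
  Event 4 (adjust +4): 36 + 4 = 40
  Event 5 (restock 27): 40 + 27 = 67
  Event 6 (sale 5): sell min(5,67)=5. stock: 67 - 5 = 62. total_sold = 14
  Event 7 (sale 16): sell min(16,62)=16. stock: 62 - 16 = 46. total_sold = 30
  Event 8 (sale 1): sell min(1,46)=1. stock: 46 - 1 = 45. total_sold = 31
  Event 9 (return 3): 45 + 3 = 48
  Event 10 (adjust +0): 48 + 0 = 48
  Event 11 (restock 14): 48 + 14 = 62
  Event 12 (restock 6): 62 + 6 = 68
  Event 13 (sale 2): sell min(2,68)=2. stock: 68 - 2 = 66. total_sold = 33
  Event 14 (sale 25): sell min(25,66)=25. stock: 66 - 25 = 41. total_sold = 58
  Event 15 (sale 21): sell min(21,41)=21. stock: 41 - 21 = 20. total_sold = 79
Final: stock = 20, total_sold = 79

Stock never reaches 0.

Answer: never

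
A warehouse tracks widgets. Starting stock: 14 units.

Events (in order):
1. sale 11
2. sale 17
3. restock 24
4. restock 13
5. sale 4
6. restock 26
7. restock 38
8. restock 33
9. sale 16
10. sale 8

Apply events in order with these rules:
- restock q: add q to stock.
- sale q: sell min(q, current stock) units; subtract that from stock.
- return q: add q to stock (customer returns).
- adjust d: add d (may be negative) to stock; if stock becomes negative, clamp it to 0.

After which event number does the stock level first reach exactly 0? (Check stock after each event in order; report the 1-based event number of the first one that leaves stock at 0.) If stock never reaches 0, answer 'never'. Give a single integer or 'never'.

Answer: 2

Derivation:
Processing events:
Start: stock = 14
  Event 1 (sale 11): sell min(11,14)=11. stock: 14 - 11 = 3. total_sold = 11
  Event 2 (sale 17): sell min(17,3)=3. stock: 3 - 3 = 0. total_sold = 14
  Event 3 (restock 24): 0 + 24 = 24
  Event 4 (restock 13): 24 + 13 = 37
  Event 5 (sale 4): sell min(4,37)=4. stock: 37 - 4 = 33. total_sold = 18
  Event 6 (restock 26): 33 + 26 = 59
  Event 7 (restock 38): 59 + 38 = 97
  Event 8 (restock 33): 97 + 33 = 130
  Event 9 (sale 16): sell min(16,130)=16. stock: 130 - 16 = 114. total_sold = 34
  Event 10 (sale 8): sell min(8,114)=8. stock: 114 - 8 = 106. total_sold = 42
Final: stock = 106, total_sold = 42

First zero at event 2.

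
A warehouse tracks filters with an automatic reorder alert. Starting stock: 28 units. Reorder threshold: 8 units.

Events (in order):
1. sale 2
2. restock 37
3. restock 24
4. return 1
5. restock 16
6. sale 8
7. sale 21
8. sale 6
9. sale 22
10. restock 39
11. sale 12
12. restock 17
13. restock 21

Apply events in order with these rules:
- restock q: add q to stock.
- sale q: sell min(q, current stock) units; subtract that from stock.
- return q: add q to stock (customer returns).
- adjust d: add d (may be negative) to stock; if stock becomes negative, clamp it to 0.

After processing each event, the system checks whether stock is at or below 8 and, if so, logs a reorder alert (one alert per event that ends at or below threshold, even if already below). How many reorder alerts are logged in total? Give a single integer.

Processing events:
Start: stock = 28
  Event 1 (sale 2): sell min(2,28)=2. stock: 28 - 2 = 26. total_sold = 2
  Event 2 (restock 37): 26 + 37 = 63
  Event 3 (restock 24): 63 + 24 = 87
  Event 4 (return 1): 87 + 1 = 88
  Event 5 (restock 16): 88 + 16 = 104
  Event 6 (sale 8): sell min(8,104)=8. stock: 104 - 8 = 96. total_sold = 10
  Event 7 (sale 21): sell min(21,96)=21. stock: 96 - 21 = 75. total_sold = 31
  Event 8 (sale 6): sell min(6,75)=6. stock: 75 - 6 = 69. total_sold = 37
  Event 9 (sale 22): sell min(22,69)=22. stock: 69 - 22 = 47. total_sold = 59
  Event 10 (restock 39): 47 + 39 = 86
  Event 11 (sale 12): sell min(12,86)=12. stock: 86 - 12 = 74. total_sold = 71
  Event 12 (restock 17): 74 + 17 = 91
  Event 13 (restock 21): 91 + 21 = 112
Final: stock = 112, total_sold = 71

Checking against threshold 8:
  After event 1: stock=26 > 8
  After event 2: stock=63 > 8
  After event 3: stock=87 > 8
  After event 4: stock=88 > 8
  After event 5: stock=104 > 8
  After event 6: stock=96 > 8
  After event 7: stock=75 > 8
  After event 8: stock=69 > 8
  After event 9: stock=47 > 8
  After event 10: stock=86 > 8
  After event 11: stock=74 > 8
  After event 12: stock=91 > 8
  After event 13: stock=112 > 8
Alert events: []. Count = 0

Answer: 0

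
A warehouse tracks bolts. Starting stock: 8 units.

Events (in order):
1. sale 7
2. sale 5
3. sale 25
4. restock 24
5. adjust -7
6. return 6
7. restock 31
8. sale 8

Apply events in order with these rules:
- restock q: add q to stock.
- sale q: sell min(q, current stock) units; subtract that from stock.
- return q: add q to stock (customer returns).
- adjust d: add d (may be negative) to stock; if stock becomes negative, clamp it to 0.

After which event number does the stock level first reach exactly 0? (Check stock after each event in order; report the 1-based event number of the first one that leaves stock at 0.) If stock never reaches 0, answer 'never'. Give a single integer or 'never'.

Processing events:
Start: stock = 8
  Event 1 (sale 7): sell min(7,8)=7. stock: 8 - 7 = 1. total_sold = 7
  Event 2 (sale 5): sell min(5,1)=1. stock: 1 - 1 = 0. total_sold = 8
  Event 3 (sale 25): sell min(25,0)=0. stock: 0 - 0 = 0. total_sold = 8
  Event 4 (restock 24): 0 + 24 = 24
  Event 5 (adjust -7): 24 + -7 = 17
  Event 6 (return 6): 17 + 6 = 23
  Event 7 (restock 31): 23 + 31 = 54
  Event 8 (sale 8): sell min(8,54)=8. stock: 54 - 8 = 46. total_sold = 16
Final: stock = 46, total_sold = 16

First zero at event 2.

Answer: 2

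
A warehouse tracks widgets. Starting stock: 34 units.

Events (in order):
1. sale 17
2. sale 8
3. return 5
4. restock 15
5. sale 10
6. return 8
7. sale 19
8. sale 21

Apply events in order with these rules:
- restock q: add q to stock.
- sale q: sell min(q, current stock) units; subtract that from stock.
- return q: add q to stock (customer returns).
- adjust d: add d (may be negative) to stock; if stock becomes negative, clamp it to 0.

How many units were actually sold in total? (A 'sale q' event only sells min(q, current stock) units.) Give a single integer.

Answer: 62

Derivation:
Processing events:
Start: stock = 34
  Event 1 (sale 17): sell min(17,34)=17. stock: 34 - 17 = 17. total_sold = 17
  Event 2 (sale 8): sell min(8,17)=8. stock: 17 - 8 = 9. total_sold = 25
  Event 3 (return 5): 9 + 5 = 14
  Event 4 (restock 15): 14 + 15 = 29
  Event 5 (sale 10): sell min(10,29)=10. stock: 29 - 10 = 19. total_sold = 35
  Event 6 (return 8): 19 + 8 = 27
  Event 7 (sale 19): sell min(19,27)=19. stock: 27 - 19 = 8. total_sold = 54
  Event 8 (sale 21): sell min(21,8)=8. stock: 8 - 8 = 0. total_sold = 62
Final: stock = 0, total_sold = 62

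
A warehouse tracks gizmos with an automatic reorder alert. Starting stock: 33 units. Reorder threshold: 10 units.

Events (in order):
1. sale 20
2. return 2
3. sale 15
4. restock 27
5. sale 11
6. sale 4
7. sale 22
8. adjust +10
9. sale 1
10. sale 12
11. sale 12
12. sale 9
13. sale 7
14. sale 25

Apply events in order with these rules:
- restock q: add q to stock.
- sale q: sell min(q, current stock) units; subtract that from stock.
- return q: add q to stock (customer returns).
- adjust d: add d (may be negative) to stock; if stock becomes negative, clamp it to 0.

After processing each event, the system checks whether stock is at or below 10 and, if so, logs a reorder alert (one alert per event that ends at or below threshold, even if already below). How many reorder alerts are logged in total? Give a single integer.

Answer: 9

Derivation:
Processing events:
Start: stock = 33
  Event 1 (sale 20): sell min(20,33)=20. stock: 33 - 20 = 13. total_sold = 20
  Event 2 (return 2): 13 + 2 = 15
  Event 3 (sale 15): sell min(15,15)=15. stock: 15 - 15 = 0. total_sold = 35
  Event 4 (restock 27): 0 + 27 = 27
  Event 5 (sale 11): sell min(11,27)=11. stock: 27 - 11 = 16. total_sold = 46
  Event 6 (sale 4): sell min(4,16)=4. stock: 16 - 4 = 12. total_sold = 50
  Event 7 (sale 22): sell min(22,12)=12. stock: 12 - 12 = 0. total_sold = 62
  Event 8 (adjust +10): 0 + 10 = 10
  Event 9 (sale 1): sell min(1,10)=1. stock: 10 - 1 = 9. total_sold = 63
  Event 10 (sale 12): sell min(12,9)=9. stock: 9 - 9 = 0. total_sold = 72
  Event 11 (sale 12): sell min(12,0)=0. stock: 0 - 0 = 0. total_sold = 72
  Event 12 (sale 9): sell min(9,0)=0. stock: 0 - 0 = 0. total_sold = 72
  Event 13 (sale 7): sell min(7,0)=0. stock: 0 - 0 = 0. total_sold = 72
  Event 14 (sale 25): sell min(25,0)=0. stock: 0 - 0 = 0. total_sold = 72
Final: stock = 0, total_sold = 72

Checking against threshold 10:
  After event 1: stock=13 > 10
  After event 2: stock=15 > 10
  After event 3: stock=0 <= 10 -> ALERT
  After event 4: stock=27 > 10
  After event 5: stock=16 > 10
  After event 6: stock=12 > 10
  After event 7: stock=0 <= 10 -> ALERT
  After event 8: stock=10 <= 10 -> ALERT
  After event 9: stock=9 <= 10 -> ALERT
  After event 10: stock=0 <= 10 -> ALERT
  After event 11: stock=0 <= 10 -> ALERT
  After event 12: stock=0 <= 10 -> ALERT
  After event 13: stock=0 <= 10 -> ALERT
  After event 14: stock=0 <= 10 -> ALERT
Alert events: [3, 7, 8, 9, 10, 11, 12, 13, 14]. Count = 9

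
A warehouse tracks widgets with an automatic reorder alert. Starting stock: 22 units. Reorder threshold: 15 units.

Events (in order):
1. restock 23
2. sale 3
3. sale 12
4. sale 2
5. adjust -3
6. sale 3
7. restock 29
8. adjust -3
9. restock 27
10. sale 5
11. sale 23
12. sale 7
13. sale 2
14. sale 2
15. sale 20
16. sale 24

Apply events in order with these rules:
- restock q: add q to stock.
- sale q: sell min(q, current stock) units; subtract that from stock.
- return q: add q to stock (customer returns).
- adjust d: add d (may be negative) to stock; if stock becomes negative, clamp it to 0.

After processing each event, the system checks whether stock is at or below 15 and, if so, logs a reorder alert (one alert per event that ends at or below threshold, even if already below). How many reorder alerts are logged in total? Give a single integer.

Processing events:
Start: stock = 22
  Event 1 (restock 23): 22 + 23 = 45
  Event 2 (sale 3): sell min(3,45)=3. stock: 45 - 3 = 42. total_sold = 3
  Event 3 (sale 12): sell min(12,42)=12. stock: 42 - 12 = 30. total_sold = 15
  Event 4 (sale 2): sell min(2,30)=2. stock: 30 - 2 = 28. total_sold = 17
  Event 5 (adjust -3): 28 + -3 = 25
  Event 6 (sale 3): sell min(3,25)=3. stock: 25 - 3 = 22. total_sold = 20
  Event 7 (restock 29): 22 + 29 = 51
  Event 8 (adjust -3): 51 + -3 = 48
  Event 9 (restock 27): 48 + 27 = 75
  Event 10 (sale 5): sell min(5,75)=5. stock: 75 - 5 = 70. total_sold = 25
  Event 11 (sale 23): sell min(23,70)=23. stock: 70 - 23 = 47. total_sold = 48
  Event 12 (sale 7): sell min(7,47)=7. stock: 47 - 7 = 40. total_sold = 55
  Event 13 (sale 2): sell min(2,40)=2. stock: 40 - 2 = 38. total_sold = 57
  Event 14 (sale 2): sell min(2,38)=2. stock: 38 - 2 = 36. total_sold = 59
  Event 15 (sale 20): sell min(20,36)=20. stock: 36 - 20 = 16. total_sold = 79
  Event 16 (sale 24): sell min(24,16)=16. stock: 16 - 16 = 0. total_sold = 95
Final: stock = 0, total_sold = 95

Checking against threshold 15:
  After event 1: stock=45 > 15
  After event 2: stock=42 > 15
  After event 3: stock=30 > 15
  After event 4: stock=28 > 15
  After event 5: stock=25 > 15
  After event 6: stock=22 > 15
  After event 7: stock=51 > 15
  After event 8: stock=48 > 15
  After event 9: stock=75 > 15
  After event 10: stock=70 > 15
  After event 11: stock=47 > 15
  After event 12: stock=40 > 15
  After event 13: stock=38 > 15
  After event 14: stock=36 > 15
  After event 15: stock=16 > 15
  After event 16: stock=0 <= 15 -> ALERT
Alert events: [16]. Count = 1

Answer: 1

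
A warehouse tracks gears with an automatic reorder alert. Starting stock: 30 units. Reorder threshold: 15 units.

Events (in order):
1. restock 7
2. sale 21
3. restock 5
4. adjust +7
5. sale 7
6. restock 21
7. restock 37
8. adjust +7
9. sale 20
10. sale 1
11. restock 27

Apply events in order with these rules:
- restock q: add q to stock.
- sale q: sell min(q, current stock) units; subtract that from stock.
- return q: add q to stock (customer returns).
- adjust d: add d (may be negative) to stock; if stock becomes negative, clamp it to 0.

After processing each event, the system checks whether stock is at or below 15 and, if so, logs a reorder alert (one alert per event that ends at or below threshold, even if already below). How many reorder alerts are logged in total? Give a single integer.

Answer: 0

Derivation:
Processing events:
Start: stock = 30
  Event 1 (restock 7): 30 + 7 = 37
  Event 2 (sale 21): sell min(21,37)=21. stock: 37 - 21 = 16. total_sold = 21
  Event 3 (restock 5): 16 + 5 = 21
  Event 4 (adjust +7): 21 + 7 = 28
  Event 5 (sale 7): sell min(7,28)=7. stock: 28 - 7 = 21. total_sold = 28
  Event 6 (restock 21): 21 + 21 = 42
  Event 7 (restock 37): 42 + 37 = 79
  Event 8 (adjust +7): 79 + 7 = 86
  Event 9 (sale 20): sell min(20,86)=20. stock: 86 - 20 = 66. total_sold = 48
  Event 10 (sale 1): sell min(1,66)=1. stock: 66 - 1 = 65. total_sold = 49
  Event 11 (restock 27): 65 + 27 = 92
Final: stock = 92, total_sold = 49

Checking against threshold 15:
  After event 1: stock=37 > 15
  After event 2: stock=16 > 15
  After event 3: stock=21 > 15
  After event 4: stock=28 > 15
  After event 5: stock=21 > 15
  After event 6: stock=42 > 15
  After event 7: stock=79 > 15
  After event 8: stock=86 > 15
  After event 9: stock=66 > 15
  After event 10: stock=65 > 15
  After event 11: stock=92 > 15
Alert events: []. Count = 0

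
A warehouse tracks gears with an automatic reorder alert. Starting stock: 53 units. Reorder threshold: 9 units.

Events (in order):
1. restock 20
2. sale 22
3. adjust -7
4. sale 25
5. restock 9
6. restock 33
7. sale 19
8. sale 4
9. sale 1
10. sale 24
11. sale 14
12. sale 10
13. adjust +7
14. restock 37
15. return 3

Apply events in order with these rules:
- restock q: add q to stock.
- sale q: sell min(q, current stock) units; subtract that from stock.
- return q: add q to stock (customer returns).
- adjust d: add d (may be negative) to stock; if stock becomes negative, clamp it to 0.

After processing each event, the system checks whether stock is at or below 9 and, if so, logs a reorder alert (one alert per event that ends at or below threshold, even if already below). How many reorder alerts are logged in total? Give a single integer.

Answer: 3

Derivation:
Processing events:
Start: stock = 53
  Event 1 (restock 20): 53 + 20 = 73
  Event 2 (sale 22): sell min(22,73)=22. stock: 73 - 22 = 51. total_sold = 22
  Event 3 (adjust -7): 51 + -7 = 44
  Event 4 (sale 25): sell min(25,44)=25. stock: 44 - 25 = 19. total_sold = 47
  Event 5 (restock 9): 19 + 9 = 28
  Event 6 (restock 33): 28 + 33 = 61
  Event 7 (sale 19): sell min(19,61)=19. stock: 61 - 19 = 42. total_sold = 66
  Event 8 (sale 4): sell min(4,42)=4. stock: 42 - 4 = 38. total_sold = 70
  Event 9 (sale 1): sell min(1,38)=1. stock: 38 - 1 = 37. total_sold = 71
  Event 10 (sale 24): sell min(24,37)=24. stock: 37 - 24 = 13. total_sold = 95
  Event 11 (sale 14): sell min(14,13)=13. stock: 13 - 13 = 0. total_sold = 108
  Event 12 (sale 10): sell min(10,0)=0. stock: 0 - 0 = 0. total_sold = 108
  Event 13 (adjust +7): 0 + 7 = 7
  Event 14 (restock 37): 7 + 37 = 44
  Event 15 (return 3): 44 + 3 = 47
Final: stock = 47, total_sold = 108

Checking against threshold 9:
  After event 1: stock=73 > 9
  After event 2: stock=51 > 9
  After event 3: stock=44 > 9
  After event 4: stock=19 > 9
  After event 5: stock=28 > 9
  After event 6: stock=61 > 9
  After event 7: stock=42 > 9
  After event 8: stock=38 > 9
  After event 9: stock=37 > 9
  After event 10: stock=13 > 9
  After event 11: stock=0 <= 9 -> ALERT
  After event 12: stock=0 <= 9 -> ALERT
  After event 13: stock=7 <= 9 -> ALERT
  After event 14: stock=44 > 9
  After event 15: stock=47 > 9
Alert events: [11, 12, 13]. Count = 3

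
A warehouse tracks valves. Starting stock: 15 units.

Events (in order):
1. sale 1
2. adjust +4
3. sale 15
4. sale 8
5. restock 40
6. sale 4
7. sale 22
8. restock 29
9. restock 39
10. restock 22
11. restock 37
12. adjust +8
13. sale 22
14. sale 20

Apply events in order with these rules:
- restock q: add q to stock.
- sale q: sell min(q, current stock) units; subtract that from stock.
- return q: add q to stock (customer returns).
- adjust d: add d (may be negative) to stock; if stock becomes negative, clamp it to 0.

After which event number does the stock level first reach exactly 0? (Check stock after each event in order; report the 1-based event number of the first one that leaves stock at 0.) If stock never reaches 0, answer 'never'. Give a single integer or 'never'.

Answer: 4

Derivation:
Processing events:
Start: stock = 15
  Event 1 (sale 1): sell min(1,15)=1. stock: 15 - 1 = 14. total_sold = 1
  Event 2 (adjust +4): 14 + 4 = 18
  Event 3 (sale 15): sell min(15,18)=15. stock: 18 - 15 = 3. total_sold = 16
  Event 4 (sale 8): sell min(8,3)=3. stock: 3 - 3 = 0. total_sold = 19
  Event 5 (restock 40): 0 + 40 = 40
  Event 6 (sale 4): sell min(4,40)=4. stock: 40 - 4 = 36. total_sold = 23
  Event 7 (sale 22): sell min(22,36)=22. stock: 36 - 22 = 14. total_sold = 45
  Event 8 (restock 29): 14 + 29 = 43
  Event 9 (restock 39): 43 + 39 = 82
  Event 10 (restock 22): 82 + 22 = 104
  Event 11 (restock 37): 104 + 37 = 141
  Event 12 (adjust +8): 141 + 8 = 149
  Event 13 (sale 22): sell min(22,149)=22. stock: 149 - 22 = 127. total_sold = 67
  Event 14 (sale 20): sell min(20,127)=20. stock: 127 - 20 = 107. total_sold = 87
Final: stock = 107, total_sold = 87

First zero at event 4.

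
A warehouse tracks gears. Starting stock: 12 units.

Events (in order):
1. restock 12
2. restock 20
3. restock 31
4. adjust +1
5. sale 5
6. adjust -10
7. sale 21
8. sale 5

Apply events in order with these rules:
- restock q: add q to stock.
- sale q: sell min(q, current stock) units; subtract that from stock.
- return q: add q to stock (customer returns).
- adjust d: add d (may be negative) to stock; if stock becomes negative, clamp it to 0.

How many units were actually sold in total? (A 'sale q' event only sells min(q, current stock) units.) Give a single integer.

Processing events:
Start: stock = 12
  Event 1 (restock 12): 12 + 12 = 24
  Event 2 (restock 20): 24 + 20 = 44
  Event 3 (restock 31): 44 + 31 = 75
  Event 4 (adjust +1): 75 + 1 = 76
  Event 5 (sale 5): sell min(5,76)=5. stock: 76 - 5 = 71. total_sold = 5
  Event 6 (adjust -10): 71 + -10 = 61
  Event 7 (sale 21): sell min(21,61)=21. stock: 61 - 21 = 40. total_sold = 26
  Event 8 (sale 5): sell min(5,40)=5. stock: 40 - 5 = 35. total_sold = 31
Final: stock = 35, total_sold = 31

Answer: 31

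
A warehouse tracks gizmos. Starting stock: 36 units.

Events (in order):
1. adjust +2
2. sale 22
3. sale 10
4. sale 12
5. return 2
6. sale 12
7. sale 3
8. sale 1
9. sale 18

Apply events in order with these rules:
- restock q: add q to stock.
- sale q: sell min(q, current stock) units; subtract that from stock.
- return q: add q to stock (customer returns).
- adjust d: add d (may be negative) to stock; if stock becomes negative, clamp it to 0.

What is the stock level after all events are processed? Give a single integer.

Answer: 0

Derivation:
Processing events:
Start: stock = 36
  Event 1 (adjust +2): 36 + 2 = 38
  Event 2 (sale 22): sell min(22,38)=22. stock: 38 - 22 = 16. total_sold = 22
  Event 3 (sale 10): sell min(10,16)=10. stock: 16 - 10 = 6. total_sold = 32
  Event 4 (sale 12): sell min(12,6)=6. stock: 6 - 6 = 0. total_sold = 38
  Event 5 (return 2): 0 + 2 = 2
  Event 6 (sale 12): sell min(12,2)=2. stock: 2 - 2 = 0. total_sold = 40
  Event 7 (sale 3): sell min(3,0)=0. stock: 0 - 0 = 0. total_sold = 40
  Event 8 (sale 1): sell min(1,0)=0. stock: 0 - 0 = 0. total_sold = 40
  Event 9 (sale 18): sell min(18,0)=0. stock: 0 - 0 = 0. total_sold = 40
Final: stock = 0, total_sold = 40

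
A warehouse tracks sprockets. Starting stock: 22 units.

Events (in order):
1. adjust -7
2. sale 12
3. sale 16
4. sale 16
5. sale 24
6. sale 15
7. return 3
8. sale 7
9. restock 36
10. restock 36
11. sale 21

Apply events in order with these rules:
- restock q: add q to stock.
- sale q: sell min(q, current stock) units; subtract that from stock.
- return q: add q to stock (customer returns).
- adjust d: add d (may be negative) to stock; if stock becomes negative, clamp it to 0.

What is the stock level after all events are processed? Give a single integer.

Processing events:
Start: stock = 22
  Event 1 (adjust -7): 22 + -7 = 15
  Event 2 (sale 12): sell min(12,15)=12. stock: 15 - 12 = 3. total_sold = 12
  Event 3 (sale 16): sell min(16,3)=3. stock: 3 - 3 = 0. total_sold = 15
  Event 4 (sale 16): sell min(16,0)=0. stock: 0 - 0 = 0. total_sold = 15
  Event 5 (sale 24): sell min(24,0)=0. stock: 0 - 0 = 0. total_sold = 15
  Event 6 (sale 15): sell min(15,0)=0. stock: 0 - 0 = 0. total_sold = 15
  Event 7 (return 3): 0 + 3 = 3
  Event 8 (sale 7): sell min(7,3)=3. stock: 3 - 3 = 0. total_sold = 18
  Event 9 (restock 36): 0 + 36 = 36
  Event 10 (restock 36): 36 + 36 = 72
  Event 11 (sale 21): sell min(21,72)=21. stock: 72 - 21 = 51. total_sold = 39
Final: stock = 51, total_sold = 39

Answer: 51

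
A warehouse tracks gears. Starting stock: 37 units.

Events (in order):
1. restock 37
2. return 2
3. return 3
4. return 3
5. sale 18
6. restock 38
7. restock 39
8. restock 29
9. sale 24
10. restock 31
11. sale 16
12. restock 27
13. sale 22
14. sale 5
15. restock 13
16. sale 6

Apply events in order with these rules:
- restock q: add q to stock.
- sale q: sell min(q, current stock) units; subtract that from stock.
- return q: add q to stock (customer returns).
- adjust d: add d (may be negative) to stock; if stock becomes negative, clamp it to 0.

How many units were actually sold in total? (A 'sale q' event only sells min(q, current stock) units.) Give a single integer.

Processing events:
Start: stock = 37
  Event 1 (restock 37): 37 + 37 = 74
  Event 2 (return 2): 74 + 2 = 76
  Event 3 (return 3): 76 + 3 = 79
  Event 4 (return 3): 79 + 3 = 82
  Event 5 (sale 18): sell min(18,82)=18. stock: 82 - 18 = 64. total_sold = 18
  Event 6 (restock 38): 64 + 38 = 102
  Event 7 (restock 39): 102 + 39 = 141
  Event 8 (restock 29): 141 + 29 = 170
  Event 9 (sale 24): sell min(24,170)=24. stock: 170 - 24 = 146. total_sold = 42
  Event 10 (restock 31): 146 + 31 = 177
  Event 11 (sale 16): sell min(16,177)=16. stock: 177 - 16 = 161. total_sold = 58
  Event 12 (restock 27): 161 + 27 = 188
  Event 13 (sale 22): sell min(22,188)=22. stock: 188 - 22 = 166. total_sold = 80
  Event 14 (sale 5): sell min(5,166)=5. stock: 166 - 5 = 161. total_sold = 85
  Event 15 (restock 13): 161 + 13 = 174
  Event 16 (sale 6): sell min(6,174)=6. stock: 174 - 6 = 168. total_sold = 91
Final: stock = 168, total_sold = 91

Answer: 91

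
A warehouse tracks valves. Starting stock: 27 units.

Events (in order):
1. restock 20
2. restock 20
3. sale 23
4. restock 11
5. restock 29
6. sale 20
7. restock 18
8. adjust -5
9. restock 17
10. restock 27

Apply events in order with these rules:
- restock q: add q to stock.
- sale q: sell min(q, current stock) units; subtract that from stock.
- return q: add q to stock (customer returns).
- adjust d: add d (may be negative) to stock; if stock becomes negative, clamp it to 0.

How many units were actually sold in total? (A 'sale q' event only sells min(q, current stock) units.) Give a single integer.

Processing events:
Start: stock = 27
  Event 1 (restock 20): 27 + 20 = 47
  Event 2 (restock 20): 47 + 20 = 67
  Event 3 (sale 23): sell min(23,67)=23. stock: 67 - 23 = 44. total_sold = 23
  Event 4 (restock 11): 44 + 11 = 55
  Event 5 (restock 29): 55 + 29 = 84
  Event 6 (sale 20): sell min(20,84)=20. stock: 84 - 20 = 64. total_sold = 43
  Event 7 (restock 18): 64 + 18 = 82
  Event 8 (adjust -5): 82 + -5 = 77
  Event 9 (restock 17): 77 + 17 = 94
  Event 10 (restock 27): 94 + 27 = 121
Final: stock = 121, total_sold = 43

Answer: 43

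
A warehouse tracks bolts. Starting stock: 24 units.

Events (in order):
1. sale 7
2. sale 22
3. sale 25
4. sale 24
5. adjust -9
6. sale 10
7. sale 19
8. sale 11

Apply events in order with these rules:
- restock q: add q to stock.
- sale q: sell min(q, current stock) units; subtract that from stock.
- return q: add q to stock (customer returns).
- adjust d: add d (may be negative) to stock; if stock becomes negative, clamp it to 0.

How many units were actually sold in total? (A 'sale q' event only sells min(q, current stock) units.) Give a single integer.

Answer: 24

Derivation:
Processing events:
Start: stock = 24
  Event 1 (sale 7): sell min(7,24)=7. stock: 24 - 7 = 17. total_sold = 7
  Event 2 (sale 22): sell min(22,17)=17. stock: 17 - 17 = 0. total_sold = 24
  Event 3 (sale 25): sell min(25,0)=0. stock: 0 - 0 = 0. total_sold = 24
  Event 4 (sale 24): sell min(24,0)=0. stock: 0 - 0 = 0. total_sold = 24
  Event 5 (adjust -9): 0 + -9 = 0 (clamped to 0)
  Event 6 (sale 10): sell min(10,0)=0. stock: 0 - 0 = 0. total_sold = 24
  Event 7 (sale 19): sell min(19,0)=0. stock: 0 - 0 = 0. total_sold = 24
  Event 8 (sale 11): sell min(11,0)=0. stock: 0 - 0 = 0. total_sold = 24
Final: stock = 0, total_sold = 24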